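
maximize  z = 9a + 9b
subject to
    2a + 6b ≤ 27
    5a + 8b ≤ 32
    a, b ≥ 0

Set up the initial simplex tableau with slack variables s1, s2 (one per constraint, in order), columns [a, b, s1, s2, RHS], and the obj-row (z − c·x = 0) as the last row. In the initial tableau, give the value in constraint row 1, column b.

Constraint 1 has coefficient 6 on b.

6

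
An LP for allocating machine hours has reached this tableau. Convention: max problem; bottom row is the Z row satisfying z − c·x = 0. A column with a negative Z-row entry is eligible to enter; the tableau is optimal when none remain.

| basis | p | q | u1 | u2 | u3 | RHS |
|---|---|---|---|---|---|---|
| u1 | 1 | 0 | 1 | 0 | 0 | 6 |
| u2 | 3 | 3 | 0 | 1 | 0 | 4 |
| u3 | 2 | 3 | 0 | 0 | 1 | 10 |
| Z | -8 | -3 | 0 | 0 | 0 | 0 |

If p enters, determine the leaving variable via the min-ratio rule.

u2

Column p entries and ratios — u1: 6/1 = 6; u2: 4/3 = 4/3; u3: 10/2 = 5.
Smallest ratio is 4/3 in the row of u2, so u2 leaves.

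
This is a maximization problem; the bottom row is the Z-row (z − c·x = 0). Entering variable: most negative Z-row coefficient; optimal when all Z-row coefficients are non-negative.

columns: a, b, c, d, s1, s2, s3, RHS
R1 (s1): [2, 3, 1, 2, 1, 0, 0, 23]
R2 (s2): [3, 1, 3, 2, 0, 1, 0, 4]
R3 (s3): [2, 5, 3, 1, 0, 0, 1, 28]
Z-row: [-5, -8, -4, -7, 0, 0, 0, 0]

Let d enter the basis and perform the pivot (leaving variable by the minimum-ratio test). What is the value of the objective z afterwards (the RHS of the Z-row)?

14

Ratio test on column d — row 1: 23/2 = 23/2; row 2: 4/2 = 2; row 3: 28/1 = 28. Minimum is 2 at row 2 (s2 leaves); pivot element 2.
Pivot on row 2; the Z-row RHS becomes 0 − (-7)·2 = 14.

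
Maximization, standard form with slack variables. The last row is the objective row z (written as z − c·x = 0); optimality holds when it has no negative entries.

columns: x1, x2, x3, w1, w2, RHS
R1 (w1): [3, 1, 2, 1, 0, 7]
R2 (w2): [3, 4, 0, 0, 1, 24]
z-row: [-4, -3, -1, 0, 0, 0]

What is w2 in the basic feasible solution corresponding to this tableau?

24

w2 is basic (row 2); its value is the RHS of that row, 24.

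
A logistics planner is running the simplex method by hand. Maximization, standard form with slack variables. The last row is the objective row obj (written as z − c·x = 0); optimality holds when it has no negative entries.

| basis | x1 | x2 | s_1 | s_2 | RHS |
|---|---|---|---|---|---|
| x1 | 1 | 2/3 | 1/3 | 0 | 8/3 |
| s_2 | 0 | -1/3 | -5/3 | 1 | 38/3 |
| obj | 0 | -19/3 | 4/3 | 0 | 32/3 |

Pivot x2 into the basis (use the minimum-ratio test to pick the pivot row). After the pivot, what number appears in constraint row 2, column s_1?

Ratio test on column x2 — row 1: (8/3)/(2/3) = 4; row 2: entry -1/3 ≤ 0. Minimum is 4 at row 1 (x1 leaves); pivot element 2/3.
Divide row 1 by 2/3; eliminate column x2 from the other rows.
Row 2 update in column s_1: -5/3 − (-1/3)·(1/2) = -3/2.

-3/2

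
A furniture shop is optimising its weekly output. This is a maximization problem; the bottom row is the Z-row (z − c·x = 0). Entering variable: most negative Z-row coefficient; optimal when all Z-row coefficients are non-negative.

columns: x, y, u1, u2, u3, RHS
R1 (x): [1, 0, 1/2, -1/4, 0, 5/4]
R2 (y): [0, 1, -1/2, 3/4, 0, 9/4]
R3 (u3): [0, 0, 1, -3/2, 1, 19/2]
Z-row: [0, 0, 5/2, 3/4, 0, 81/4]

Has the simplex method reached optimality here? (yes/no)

Every Z-row coefficient is ≥ 0, so the tableau is optimal.

yes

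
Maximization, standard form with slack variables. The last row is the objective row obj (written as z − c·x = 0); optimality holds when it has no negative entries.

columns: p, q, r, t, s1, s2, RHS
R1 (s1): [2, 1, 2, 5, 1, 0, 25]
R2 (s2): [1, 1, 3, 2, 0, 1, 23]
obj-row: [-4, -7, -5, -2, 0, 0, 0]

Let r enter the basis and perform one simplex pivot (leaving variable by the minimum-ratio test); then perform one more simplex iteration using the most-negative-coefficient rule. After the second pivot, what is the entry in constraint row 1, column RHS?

2

Ratio test on column r — row 1: 25/2 = 25/2; row 2: 23/3 = 23/3. Minimum is 23/3 at row 2 (s2 leaves); pivot element 3.
Divide row 2 by 3; eliminate column r from the other rows.
Second iteration: most negative obj-row entry is -16/3 in column q, so q enters.
Ratio test on column q — row 1: (29/3)/(1/3) = 29; row 2: (23/3)/(1/3) = 23. Minimum is 23 at row 2 (r leaves); pivot element 1/3.
Divide row 2 by 1/3; eliminate column q from the other rows.
After both pivots, the entry at constraint row 1, column RHS is 2.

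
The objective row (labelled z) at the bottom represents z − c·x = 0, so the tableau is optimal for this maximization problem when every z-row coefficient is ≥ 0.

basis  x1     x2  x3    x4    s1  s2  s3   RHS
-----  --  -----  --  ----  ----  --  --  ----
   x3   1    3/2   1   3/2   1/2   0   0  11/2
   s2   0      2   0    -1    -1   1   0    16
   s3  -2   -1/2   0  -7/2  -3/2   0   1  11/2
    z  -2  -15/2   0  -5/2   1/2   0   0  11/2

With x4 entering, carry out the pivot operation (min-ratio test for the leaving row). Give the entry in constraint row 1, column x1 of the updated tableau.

Ratio test on column x4 — row 1: (11/2)/(3/2) = 11/3; row 2: entry -1 ≤ 0; row 3: entry -7/2 ≤ 0. Minimum is 11/3 at row 1 (x3 leaves); pivot element 3/2.
Divide row 1 by 3/2; eliminate column x4 from the other rows.
In the new row 1, the x1 entry is the old entry divided by the pivot: 1/(3/2) = 2/3.

2/3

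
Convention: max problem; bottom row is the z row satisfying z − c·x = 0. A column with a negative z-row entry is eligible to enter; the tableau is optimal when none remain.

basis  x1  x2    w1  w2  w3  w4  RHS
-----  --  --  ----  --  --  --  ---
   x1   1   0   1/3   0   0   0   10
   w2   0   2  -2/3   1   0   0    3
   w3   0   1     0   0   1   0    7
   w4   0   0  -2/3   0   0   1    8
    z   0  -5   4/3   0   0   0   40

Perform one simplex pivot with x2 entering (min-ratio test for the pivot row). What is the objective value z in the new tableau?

95/2

Ratio test on column x2 — row 1: entry 0 ≤ 0; row 2: 3/2 = 3/2; row 3: 7/1 = 7; row 4: entry 0 ≤ 0. Minimum is 3/2 at row 2 (w2 leaves); pivot element 2.
Pivot on row 2; the z-row RHS becomes 40 − (-5)·(3/2) = 95/2.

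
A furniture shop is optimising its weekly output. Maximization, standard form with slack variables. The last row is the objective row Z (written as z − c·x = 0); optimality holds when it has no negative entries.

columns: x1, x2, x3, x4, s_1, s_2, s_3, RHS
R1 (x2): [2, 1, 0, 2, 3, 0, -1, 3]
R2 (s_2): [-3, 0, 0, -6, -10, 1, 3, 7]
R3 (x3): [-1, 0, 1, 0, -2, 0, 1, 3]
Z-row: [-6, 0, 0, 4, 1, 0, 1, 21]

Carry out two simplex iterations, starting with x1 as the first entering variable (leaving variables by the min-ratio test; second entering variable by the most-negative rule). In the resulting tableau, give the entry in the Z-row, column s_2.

Ratio test on column x1 — row 1: 3/2 = 3/2; row 2: entry -3 ≤ 0; row 3: entry -1 ≤ 0. Minimum is 3/2 at row 1 (x2 leaves); pivot element 2.
Divide row 1 by 2; eliminate column x1 from the other rows.
Second iteration: most negative Z-row entry is -2 in column s_3, so s_3 enters.
Ratio test on column s_3 — row 1: entry -1/2 ≤ 0; row 2: (23/2)/(3/2) = 23/3; row 3: (9/2)/(1/2) = 9. Minimum is 23/3 at row 2 (s_2 leaves); pivot element 3/2.
Divide row 2 by 3/2; eliminate column s_3 from the other rows.
After both pivots, the entry at the Z-row, column s_2 is 4/3.

4/3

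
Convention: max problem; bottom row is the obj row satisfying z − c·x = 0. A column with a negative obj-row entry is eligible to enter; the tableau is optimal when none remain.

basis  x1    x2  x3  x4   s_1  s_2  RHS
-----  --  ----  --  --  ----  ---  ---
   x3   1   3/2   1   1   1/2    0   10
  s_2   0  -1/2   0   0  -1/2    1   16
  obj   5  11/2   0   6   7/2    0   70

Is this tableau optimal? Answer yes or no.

Every obj-row coefficient is ≥ 0, so the tableau is optimal.

yes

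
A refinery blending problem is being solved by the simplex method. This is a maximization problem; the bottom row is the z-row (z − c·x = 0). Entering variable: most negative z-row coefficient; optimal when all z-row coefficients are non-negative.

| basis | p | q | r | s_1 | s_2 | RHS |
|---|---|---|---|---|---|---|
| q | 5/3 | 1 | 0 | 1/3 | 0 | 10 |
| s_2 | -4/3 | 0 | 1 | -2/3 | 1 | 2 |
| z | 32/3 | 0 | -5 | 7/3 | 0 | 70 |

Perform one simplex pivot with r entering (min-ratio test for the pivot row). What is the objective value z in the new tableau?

80

Ratio test on column r — row 1: entry 0 ≤ 0; row 2: 2/1 = 2. Minimum is 2 at row 2 (s_2 leaves); pivot element 1.
Pivot on row 2; the z-row RHS becomes 70 − (-5)·2 = 80.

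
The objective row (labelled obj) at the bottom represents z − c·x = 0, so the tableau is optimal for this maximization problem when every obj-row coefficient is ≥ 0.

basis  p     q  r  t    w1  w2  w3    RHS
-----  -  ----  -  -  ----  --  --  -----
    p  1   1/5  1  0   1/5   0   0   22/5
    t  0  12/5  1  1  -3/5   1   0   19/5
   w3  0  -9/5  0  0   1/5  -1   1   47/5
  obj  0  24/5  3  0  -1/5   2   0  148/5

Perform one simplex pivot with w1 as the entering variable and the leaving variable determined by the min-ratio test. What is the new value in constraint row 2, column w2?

Ratio test on column w1 — row 1: (22/5)/(1/5) = 22; row 2: entry -3/5 ≤ 0; row 3: (47/5)/(1/5) = 47. Minimum is 22 at row 1 (p leaves); pivot element 1/5.
Divide row 1 by 1/5; eliminate column w1 from the other rows.
Row 2 update in column w2: 1 − (-3/5)·0 = 1.

1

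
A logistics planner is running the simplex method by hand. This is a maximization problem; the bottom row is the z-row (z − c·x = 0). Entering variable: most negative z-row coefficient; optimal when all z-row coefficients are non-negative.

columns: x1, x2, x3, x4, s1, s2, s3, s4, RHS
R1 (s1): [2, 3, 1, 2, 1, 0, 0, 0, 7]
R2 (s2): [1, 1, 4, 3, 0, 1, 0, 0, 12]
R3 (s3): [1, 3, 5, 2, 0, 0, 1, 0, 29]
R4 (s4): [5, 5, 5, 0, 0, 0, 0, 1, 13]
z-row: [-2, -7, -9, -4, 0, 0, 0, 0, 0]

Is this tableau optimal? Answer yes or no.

The z-row has a negative entry -9 in column x3, so it is not optimal.

no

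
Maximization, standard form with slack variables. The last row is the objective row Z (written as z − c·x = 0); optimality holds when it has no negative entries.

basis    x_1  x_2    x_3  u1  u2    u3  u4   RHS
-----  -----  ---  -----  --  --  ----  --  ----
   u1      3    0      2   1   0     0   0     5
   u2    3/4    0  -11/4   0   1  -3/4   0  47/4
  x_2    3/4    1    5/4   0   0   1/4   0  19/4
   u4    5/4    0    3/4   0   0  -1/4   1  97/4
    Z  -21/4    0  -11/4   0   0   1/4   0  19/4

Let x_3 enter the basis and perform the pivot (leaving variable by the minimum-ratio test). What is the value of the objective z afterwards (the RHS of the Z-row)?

93/8

Ratio test on column x_3 — row 1: 5/2 = 5/2; row 2: entry -11/4 ≤ 0; row 3: (19/4)/(5/4) = 19/5; row 4: (97/4)/(3/4) = 97/3. Minimum is 5/2 at row 1 (u1 leaves); pivot element 2.
Pivot on row 1; the Z-row RHS becomes 19/4 − (-11/4)·(5/2) = 93/8.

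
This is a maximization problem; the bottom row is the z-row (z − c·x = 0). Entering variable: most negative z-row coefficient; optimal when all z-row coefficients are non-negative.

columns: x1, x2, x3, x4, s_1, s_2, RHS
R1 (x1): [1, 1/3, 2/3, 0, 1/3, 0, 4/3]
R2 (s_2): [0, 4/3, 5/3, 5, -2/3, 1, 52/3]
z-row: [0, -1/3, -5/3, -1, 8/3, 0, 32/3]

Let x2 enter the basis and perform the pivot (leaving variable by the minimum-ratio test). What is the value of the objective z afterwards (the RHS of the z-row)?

12

Ratio test on column x2 — row 1: (4/3)/(1/3) = 4; row 2: (52/3)/(4/3) = 13. Minimum is 4 at row 1 (x1 leaves); pivot element 1/3.
Pivot on row 1; the z-row RHS becomes 32/3 − (-1/3)·4 = 12.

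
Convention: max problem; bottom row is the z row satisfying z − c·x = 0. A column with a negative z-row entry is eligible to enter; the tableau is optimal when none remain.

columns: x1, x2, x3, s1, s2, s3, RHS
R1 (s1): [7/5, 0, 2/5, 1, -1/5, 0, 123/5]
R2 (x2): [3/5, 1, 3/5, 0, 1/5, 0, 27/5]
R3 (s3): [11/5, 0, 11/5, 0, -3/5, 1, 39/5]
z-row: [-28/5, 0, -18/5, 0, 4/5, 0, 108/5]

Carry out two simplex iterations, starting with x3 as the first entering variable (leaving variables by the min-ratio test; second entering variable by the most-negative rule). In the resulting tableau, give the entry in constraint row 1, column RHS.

216/11

Ratio test on column x3 — row 1: (123/5)/(2/5) = 123/2; row 2: (27/5)/(3/5) = 9; row 3: (39/5)/(11/5) = 39/11. Minimum is 39/11 at row 3 (s3 leaves); pivot element 11/5.
Divide row 3 by 11/5; eliminate column x3 from the other rows.
Second iteration: most negative z-row entry is -2 in column x1, so x1 enters.
Ratio test on column x1 — row 1: (255/11)/1 = 255/11; row 2: entry 0 ≤ 0; row 3: (39/11)/1 = 39/11. Minimum is 39/11 at row 3 (x3 leaves); pivot element 1.
Divide row 3 by 1; eliminate column x1 from the other rows.
After both pivots, the entry at constraint row 1, column RHS is 216/11.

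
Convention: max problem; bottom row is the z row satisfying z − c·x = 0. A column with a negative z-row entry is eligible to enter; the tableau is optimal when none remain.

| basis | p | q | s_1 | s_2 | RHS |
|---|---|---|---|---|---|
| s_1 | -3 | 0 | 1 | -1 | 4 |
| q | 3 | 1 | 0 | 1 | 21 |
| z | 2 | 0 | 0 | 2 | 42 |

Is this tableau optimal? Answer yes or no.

yes

Every z-row coefficient is ≥ 0, so the tableau is optimal.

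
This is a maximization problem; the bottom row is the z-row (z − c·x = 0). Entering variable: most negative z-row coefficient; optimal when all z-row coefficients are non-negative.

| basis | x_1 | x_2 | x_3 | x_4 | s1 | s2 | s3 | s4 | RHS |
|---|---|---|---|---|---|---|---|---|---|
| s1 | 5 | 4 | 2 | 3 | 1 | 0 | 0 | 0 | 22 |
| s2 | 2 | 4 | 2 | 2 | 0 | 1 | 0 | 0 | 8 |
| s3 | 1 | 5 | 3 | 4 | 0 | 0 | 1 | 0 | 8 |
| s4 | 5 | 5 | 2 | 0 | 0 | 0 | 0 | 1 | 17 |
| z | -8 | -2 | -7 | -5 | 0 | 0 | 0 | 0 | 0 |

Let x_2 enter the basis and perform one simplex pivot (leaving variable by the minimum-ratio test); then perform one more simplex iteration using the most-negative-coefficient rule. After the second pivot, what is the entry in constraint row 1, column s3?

2

Ratio test on column x_2 — row 1: 22/4 = 11/2; row 2: 8/4 = 2; row 3: 8/5 = 8/5; row 4: 17/5 = 17/5. Minimum is 8/5 at row 3 (s3 leaves); pivot element 5.
Divide row 3 by 5; eliminate column x_2 from the other rows.
Second iteration: most negative z-row entry is -38/5 in column x_1, so x_1 enters.
Ratio test on column x_1 — row 1: (78/5)/(21/5) = 26/7; row 2: (8/5)/(6/5) = 4/3; row 3: (8/5)/(1/5) = 8; row 4: 9/4 = 9/4. Minimum is 4/3 at row 2 (s2 leaves); pivot element 6/5.
Divide row 2 by 6/5; eliminate column x_1 from the other rows.
After both pivots, the entry at constraint row 1, column s3 is 2.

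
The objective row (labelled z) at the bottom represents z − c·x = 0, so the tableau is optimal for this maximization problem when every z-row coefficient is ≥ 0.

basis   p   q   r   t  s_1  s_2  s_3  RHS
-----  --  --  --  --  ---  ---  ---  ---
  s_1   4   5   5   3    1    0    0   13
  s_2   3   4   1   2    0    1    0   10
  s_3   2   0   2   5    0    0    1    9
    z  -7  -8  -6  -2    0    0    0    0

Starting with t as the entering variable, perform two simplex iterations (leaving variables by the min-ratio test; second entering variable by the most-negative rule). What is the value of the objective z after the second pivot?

394/25

Ratio test on column t — row 1: 13/3 = 13/3; row 2: 10/2 = 5; row 3: 9/5 = 9/5. Minimum is 9/5 at row 3 (s_3 leaves); pivot element 5.
Pivot on row 3; the z-row RHS becomes 0 − (-2)·(9/5) = 18/5.
Next entering variable (most negative z-row entry -8): q.
Ratio test on column q — row 1: (38/5)/5 = 38/25; row 2: (32/5)/4 = 8/5; row 3: entry 0 ≤ 0. Minimum is 38/25 at row 1 (s_1 leaves); pivot element 5.
After the second pivot the z-row RHS is 18/5 − (-8)·(38/25) = 394/25.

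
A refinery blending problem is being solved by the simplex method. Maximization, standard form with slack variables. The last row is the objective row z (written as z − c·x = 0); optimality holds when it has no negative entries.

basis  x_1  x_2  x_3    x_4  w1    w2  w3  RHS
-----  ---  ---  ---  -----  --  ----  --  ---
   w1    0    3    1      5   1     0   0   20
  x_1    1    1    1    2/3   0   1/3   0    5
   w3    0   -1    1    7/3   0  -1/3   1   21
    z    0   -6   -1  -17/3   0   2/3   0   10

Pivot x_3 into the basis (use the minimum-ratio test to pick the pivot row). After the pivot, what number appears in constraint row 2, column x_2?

1

Ratio test on column x_3 — row 1: 20/1 = 20; row 2: 5/1 = 5; row 3: 21/1 = 21. Minimum is 5 at row 2 (x_1 leaves); pivot element 1.
Divide row 2 by 1; eliminate column x_3 from the other rows.
In the new row 2, the x_2 entry is the old entry divided by the pivot: 1/1 = 1.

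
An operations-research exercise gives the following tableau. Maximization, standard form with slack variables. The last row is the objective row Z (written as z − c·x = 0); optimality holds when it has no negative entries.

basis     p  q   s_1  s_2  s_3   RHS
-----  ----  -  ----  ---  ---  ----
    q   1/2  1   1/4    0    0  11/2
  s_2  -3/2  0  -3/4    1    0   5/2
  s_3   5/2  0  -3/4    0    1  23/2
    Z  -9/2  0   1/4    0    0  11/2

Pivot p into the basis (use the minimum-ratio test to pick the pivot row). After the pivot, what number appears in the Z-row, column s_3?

9/5

Ratio test on column p — row 1: (11/2)/(1/2) = 11; row 2: entry -3/2 ≤ 0; row 3: (23/2)/(5/2) = 23/5. Minimum is 23/5 at row 3 (s_3 leaves); pivot element 5/2.
Divide row 3 by 5/2; eliminate column p from the other rows.
Z-row update in column s_3: 0 − (-9/2)·(2/5) = 9/5.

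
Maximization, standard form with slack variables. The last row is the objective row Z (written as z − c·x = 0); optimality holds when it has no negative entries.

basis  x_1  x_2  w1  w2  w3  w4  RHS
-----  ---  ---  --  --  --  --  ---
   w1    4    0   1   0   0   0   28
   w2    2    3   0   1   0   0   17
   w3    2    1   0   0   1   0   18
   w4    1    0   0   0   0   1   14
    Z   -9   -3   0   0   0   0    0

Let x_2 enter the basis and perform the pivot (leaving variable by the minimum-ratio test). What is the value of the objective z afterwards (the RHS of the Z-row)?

17

Ratio test on column x_2 — row 1: entry 0 ≤ 0; row 2: 17/3 = 17/3; row 3: 18/1 = 18; row 4: entry 0 ≤ 0. Minimum is 17/3 at row 2 (w2 leaves); pivot element 3.
Pivot on row 2; the Z-row RHS becomes 0 − (-3)·(17/3) = 17.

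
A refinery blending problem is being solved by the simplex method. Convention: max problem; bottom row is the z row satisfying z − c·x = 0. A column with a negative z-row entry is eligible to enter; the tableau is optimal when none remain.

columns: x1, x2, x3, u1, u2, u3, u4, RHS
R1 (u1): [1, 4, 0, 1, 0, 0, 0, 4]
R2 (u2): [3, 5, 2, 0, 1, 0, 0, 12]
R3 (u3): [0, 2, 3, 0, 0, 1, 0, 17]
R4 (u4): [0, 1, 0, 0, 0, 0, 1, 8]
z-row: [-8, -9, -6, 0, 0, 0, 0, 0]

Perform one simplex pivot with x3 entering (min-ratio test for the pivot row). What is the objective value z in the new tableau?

34

Ratio test on column x3 — row 1: entry 0 ≤ 0; row 2: 12/2 = 6; row 3: 17/3 = 17/3; row 4: entry 0 ≤ 0. Minimum is 17/3 at row 3 (u3 leaves); pivot element 3.
Pivot on row 3; the z-row RHS becomes 0 − (-6)·(17/3) = 34.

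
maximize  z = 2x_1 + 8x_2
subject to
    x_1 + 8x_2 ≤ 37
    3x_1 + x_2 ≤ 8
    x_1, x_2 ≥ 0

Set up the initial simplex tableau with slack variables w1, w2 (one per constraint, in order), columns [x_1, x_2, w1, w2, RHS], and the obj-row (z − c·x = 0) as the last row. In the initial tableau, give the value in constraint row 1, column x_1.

Constraint 1 has coefficient 1 on x_1.

1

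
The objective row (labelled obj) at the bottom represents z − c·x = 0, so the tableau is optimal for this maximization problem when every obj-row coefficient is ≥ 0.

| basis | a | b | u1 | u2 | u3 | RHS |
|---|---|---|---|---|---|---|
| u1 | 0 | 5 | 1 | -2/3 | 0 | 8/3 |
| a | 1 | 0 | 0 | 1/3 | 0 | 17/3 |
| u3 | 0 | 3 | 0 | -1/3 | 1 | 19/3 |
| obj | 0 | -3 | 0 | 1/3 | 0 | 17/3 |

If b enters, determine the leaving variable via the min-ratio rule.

Column b entries and ratios — u1: (8/3)/5 = 8/15; a: 0 ≤ 0, skip; u3: (19/3)/3 = 19/9.
Smallest ratio is 8/15 in the row of u1, so u1 leaves.

u1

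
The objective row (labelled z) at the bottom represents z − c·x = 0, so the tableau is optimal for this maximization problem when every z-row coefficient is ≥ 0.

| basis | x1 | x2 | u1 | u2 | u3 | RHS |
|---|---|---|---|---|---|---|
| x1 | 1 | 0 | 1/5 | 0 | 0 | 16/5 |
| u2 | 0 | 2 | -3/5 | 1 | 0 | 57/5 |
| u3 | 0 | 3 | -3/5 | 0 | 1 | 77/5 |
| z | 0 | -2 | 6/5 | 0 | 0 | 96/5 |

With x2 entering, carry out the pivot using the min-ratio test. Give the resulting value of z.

442/15

Ratio test on column x2 — row 1: entry 0 ≤ 0; row 2: (57/5)/2 = 57/10; row 3: (77/5)/3 = 77/15. Minimum is 77/15 at row 3 (u3 leaves); pivot element 3.
Pivot on row 3; the z-row RHS becomes 96/5 − (-2)·(77/15) = 442/15.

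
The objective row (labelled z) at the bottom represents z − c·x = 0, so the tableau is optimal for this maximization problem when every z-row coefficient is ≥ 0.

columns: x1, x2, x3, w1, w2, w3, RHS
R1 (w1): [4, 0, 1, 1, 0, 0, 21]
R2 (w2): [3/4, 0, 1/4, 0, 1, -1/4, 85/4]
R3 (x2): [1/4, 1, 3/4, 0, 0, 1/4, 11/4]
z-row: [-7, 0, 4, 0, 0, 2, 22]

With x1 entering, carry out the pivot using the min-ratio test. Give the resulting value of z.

Ratio test on column x1 — row 1: 21/4 = 21/4; row 2: (85/4)/(3/4) = 85/3; row 3: (11/4)/(1/4) = 11. Minimum is 21/4 at row 1 (w1 leaves); pivot element 4.
Pivot on row 1; the z-row RHS becomes 22 − (-7)·(21/4) = 235/4.

235/4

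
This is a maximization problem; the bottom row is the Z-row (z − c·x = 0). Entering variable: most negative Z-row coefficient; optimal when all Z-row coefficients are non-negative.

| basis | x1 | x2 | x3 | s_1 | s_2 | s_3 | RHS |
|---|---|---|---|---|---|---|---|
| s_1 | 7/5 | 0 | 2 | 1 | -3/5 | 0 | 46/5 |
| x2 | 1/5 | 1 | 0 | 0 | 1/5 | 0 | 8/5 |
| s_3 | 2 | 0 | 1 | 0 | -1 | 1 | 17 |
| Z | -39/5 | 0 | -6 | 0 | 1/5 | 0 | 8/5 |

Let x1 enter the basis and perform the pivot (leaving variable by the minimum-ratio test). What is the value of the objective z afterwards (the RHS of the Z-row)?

370/7

Ratio test on column x1 — row 1: (46/5)/(7/5) = 46/7; row 2: (8/5)/(1/5) = 8; row 3: 17/2 = 17/2. Minimum is 46/7 at row 1 (s_1 leaves); pivot element 7/5.
Pivot on row 1; the Z-row RHS becomes 8/5 − (-39/5)·(46/7) = 370/7.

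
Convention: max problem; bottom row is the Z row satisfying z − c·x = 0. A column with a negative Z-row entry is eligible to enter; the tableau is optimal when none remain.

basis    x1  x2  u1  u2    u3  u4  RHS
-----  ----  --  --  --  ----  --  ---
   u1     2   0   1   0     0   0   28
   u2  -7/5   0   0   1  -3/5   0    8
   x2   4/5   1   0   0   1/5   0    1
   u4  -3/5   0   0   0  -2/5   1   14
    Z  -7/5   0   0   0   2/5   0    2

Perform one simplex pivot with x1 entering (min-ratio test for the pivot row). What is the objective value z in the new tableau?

15/4

Ratio test on column x1 — row 1: 28/2 = 14; row 2: entry -7/5 ≤ 0; row 3: 1/(4/5) = 5/4; row 4: entry -3/5 ≤ 0. Minimum is 5/4 at row 3 (x2 leaves); pivot element 4/5.
Pivot on row 3; the Z-row RHS becomes 2 − (-7/5)·(5/4) = 15/4.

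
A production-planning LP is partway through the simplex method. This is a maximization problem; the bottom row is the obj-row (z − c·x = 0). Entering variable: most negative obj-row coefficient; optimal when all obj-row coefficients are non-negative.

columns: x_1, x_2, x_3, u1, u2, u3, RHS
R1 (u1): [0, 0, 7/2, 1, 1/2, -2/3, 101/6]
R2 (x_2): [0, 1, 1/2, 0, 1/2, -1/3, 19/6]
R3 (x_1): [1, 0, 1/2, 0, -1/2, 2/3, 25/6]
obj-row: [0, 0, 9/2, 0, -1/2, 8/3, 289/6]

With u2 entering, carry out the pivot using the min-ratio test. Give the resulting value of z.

Ratio test on column u2 — row 1: (101/6)/(1/2) = 101/3; row 2: (19/6)/(1/2) = 19/3; row 3: entry -1/2 ≤ 0. Minimum is 19/3 at row 2 (x_2 leaves); pivot element 1/2.
Pivot on row 2; the obj-row RHS becomes 289/6 − (-1/2)·(19/3) = 154/3.

154/3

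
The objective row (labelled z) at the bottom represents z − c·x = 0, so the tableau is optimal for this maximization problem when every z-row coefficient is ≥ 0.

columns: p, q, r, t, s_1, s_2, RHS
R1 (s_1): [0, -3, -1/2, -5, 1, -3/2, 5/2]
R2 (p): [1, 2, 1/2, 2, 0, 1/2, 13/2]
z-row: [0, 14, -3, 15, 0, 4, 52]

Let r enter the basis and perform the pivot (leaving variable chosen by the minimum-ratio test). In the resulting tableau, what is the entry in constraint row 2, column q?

Ratio test on column r — row 1: entry -1/2 ≤ 0; row 2: (13/2)/(1/2) = 13. Minimum is 13 at row 2 (p leaves); pivot element 1/2.
Divide row 2 by 1/2; eliminate column r from the other rows.
In the new row 2, the q entry is the old entry divided by the pivot: 2/(1/2) = 4.

4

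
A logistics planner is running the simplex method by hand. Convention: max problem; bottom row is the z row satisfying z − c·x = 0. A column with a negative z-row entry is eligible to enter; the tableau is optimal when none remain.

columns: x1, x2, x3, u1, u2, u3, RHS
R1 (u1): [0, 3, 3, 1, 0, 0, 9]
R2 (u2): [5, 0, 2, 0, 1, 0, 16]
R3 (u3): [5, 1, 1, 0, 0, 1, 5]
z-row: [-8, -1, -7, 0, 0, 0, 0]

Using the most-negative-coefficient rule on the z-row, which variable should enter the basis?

x1

Negative z-row entries: x1: -8, x2: -1, x3: -7.
The most negative is -8 in column x1, so x1 enters.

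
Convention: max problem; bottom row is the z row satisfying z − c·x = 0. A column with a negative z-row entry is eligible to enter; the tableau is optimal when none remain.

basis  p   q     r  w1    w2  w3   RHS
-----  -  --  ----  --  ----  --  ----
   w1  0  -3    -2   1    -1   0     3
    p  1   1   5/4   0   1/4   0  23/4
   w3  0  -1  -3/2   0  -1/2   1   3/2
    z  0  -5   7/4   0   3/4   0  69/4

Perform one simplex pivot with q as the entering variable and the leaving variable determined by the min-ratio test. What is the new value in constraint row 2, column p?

Ratio test on column q — row 1: entry -3 ≤ 0; row 2: (23/4)/1 = 23/4; row 3: entry -1 ≤ 0. Minimum is 23/4 at row 2 (p leaves); pivot element 1.
Divide row 2 by 1; eliminate column q from the other rows.
In the new row 2, the p entry is the old entry divided by the pivot: 1/1 = 1.

1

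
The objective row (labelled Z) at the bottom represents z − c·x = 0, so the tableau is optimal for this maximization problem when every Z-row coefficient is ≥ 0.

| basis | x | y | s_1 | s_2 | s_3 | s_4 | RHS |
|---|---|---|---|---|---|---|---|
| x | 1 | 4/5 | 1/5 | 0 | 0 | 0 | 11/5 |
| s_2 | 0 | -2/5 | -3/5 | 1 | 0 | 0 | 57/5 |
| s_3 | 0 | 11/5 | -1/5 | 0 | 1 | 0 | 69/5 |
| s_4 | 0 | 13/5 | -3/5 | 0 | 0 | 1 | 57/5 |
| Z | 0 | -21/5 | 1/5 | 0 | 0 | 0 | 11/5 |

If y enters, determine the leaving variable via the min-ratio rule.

x

Column y entries and ratios — x: (11/5)/(4/5) = 11/4; s_2: -2/5 ≤ 0, skip; s_3: (69/5)/(11/5) = 69/11; s_4: (57/5)/(13/5) = 57/13.
Smallest ratio is 11/4 in the row of x, so x leaves.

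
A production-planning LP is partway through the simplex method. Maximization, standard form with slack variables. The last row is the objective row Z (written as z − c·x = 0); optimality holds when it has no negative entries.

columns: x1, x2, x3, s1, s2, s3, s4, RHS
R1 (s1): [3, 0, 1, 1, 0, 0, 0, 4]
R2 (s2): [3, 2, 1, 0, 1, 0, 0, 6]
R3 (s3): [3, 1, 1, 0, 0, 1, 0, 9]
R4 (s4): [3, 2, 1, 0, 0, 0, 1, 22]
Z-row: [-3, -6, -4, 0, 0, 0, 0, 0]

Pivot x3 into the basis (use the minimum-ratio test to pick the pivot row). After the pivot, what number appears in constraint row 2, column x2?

2

Ratio test on column x3 — row 1: 4/1 = 4; row 2: 6/1 = 6; row 3: 9/1 = 9; row 4: 22/1 = 22. Minimum is 4 at row 1 (s1 leaves); pivot element 1.
Divide row 1 by 1; eliminate column x3 from the other rows.
Row 2 update in column x2: 2 − 1·0 = 2.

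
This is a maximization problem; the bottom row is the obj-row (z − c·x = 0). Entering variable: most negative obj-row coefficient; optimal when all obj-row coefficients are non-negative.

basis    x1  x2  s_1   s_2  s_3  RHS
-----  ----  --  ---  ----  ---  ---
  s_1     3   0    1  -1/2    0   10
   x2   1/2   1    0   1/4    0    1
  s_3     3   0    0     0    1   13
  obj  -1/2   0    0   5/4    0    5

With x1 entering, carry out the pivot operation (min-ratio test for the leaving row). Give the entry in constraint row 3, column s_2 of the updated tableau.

Ratio test on column x1 — row 1: 10/3 = 10/3; row 2: 1/(1/2) = 2; row 3: 13/3 = 13/3. Minimum is 2 at row 2 (x2 leaves); pivot element 1/2.
Divide row 2 by 1/2; eliminate column x1 from the other rows.
Row 3 update in column s_2: 0 − 3·(1/2) = -3/2.

-3/2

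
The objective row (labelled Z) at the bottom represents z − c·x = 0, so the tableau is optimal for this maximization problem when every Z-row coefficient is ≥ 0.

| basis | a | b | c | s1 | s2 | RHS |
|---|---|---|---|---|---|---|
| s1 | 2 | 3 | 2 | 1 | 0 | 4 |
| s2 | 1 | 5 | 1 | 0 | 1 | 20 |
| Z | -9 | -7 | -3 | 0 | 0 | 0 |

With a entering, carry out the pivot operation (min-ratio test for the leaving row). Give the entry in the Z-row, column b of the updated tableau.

13/2

Ratio test on column a — row 1: 4/2 = 2; row 2: 20/1 = 20. Minimum is 2 at row 1 (s1 leaves); pivot element 2.
Divide row 1 by 2; eliminate column a from the other rows.
Z-row update in column b: -7 − (-9)·(3/2) = 13/2.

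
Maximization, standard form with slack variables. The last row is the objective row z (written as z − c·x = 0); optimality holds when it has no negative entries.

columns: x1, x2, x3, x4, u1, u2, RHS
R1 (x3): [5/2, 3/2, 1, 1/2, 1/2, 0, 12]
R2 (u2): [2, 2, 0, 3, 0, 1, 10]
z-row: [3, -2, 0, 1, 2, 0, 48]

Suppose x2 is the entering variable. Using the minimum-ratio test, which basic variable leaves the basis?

u2

Column x2 entries and ratios — x3: 12/(3/2) = 8; u2: 10/2 = 5.
Smallest ratio is 5 in the row of u2, so u2 leaves.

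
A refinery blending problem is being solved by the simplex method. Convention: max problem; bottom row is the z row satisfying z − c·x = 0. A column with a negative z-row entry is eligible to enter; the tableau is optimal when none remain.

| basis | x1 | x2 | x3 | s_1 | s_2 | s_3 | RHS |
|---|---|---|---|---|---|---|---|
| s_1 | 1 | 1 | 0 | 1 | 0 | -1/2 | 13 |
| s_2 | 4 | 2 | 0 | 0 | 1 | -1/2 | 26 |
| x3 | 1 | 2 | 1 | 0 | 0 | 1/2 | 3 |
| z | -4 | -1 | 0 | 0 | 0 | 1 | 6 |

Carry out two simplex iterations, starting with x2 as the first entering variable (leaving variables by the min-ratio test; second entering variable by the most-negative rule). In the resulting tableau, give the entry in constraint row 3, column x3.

Ratio test on column x2 — row 1: 13/1 = 13; row 2: 26/2 = 13; row 3: 3/2 = 3/2. Minimum is 3/2 at row 3 (x3 leaves); pivot element 2.
Divide row 3 by 2; eliminate column x2 from the other rows.
Second iteration: most negative z-row entry is -7/2 in column x1, so x1 enters.
Ratio test on column x1 — row 1: (23/2)/(1/2) = 23; row 2: 23/3 = 23/3; row 3: (3/2)/(1/2) = 3. Minimum is 3 at row 3 (x2 leaves); pivot element 1/2.
Divide row 3 by 1/2; eliminate column x1 from the other rows.
After both pivots, the entry at constraint row 3, column x3 is 1.

1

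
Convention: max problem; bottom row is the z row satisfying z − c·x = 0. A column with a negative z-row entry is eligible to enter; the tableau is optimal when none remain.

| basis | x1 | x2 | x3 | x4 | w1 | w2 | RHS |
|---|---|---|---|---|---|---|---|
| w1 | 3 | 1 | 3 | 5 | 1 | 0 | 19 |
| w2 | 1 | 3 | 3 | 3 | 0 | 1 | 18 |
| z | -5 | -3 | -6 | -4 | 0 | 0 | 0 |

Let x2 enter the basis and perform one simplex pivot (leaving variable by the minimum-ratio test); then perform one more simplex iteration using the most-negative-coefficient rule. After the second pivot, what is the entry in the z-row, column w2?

1/2

Ratio test on column x2 — row 1: 19/1 = 19; row 2: 18/3 = 6. Minimum is 6 at row 2 (w2 leaves); pivot element 3.
Divide row 2 by 3; eliminate column x2 from the other rows.
Second iteration: most negative z-row entry is -4 in column x1, so x1 enters.
Ratio test on column x1 — row 1: 13/(8/3) = 39/8; row 2: 6/(1/3) = 18. Minimum is 39/8 at row 1 (w1 leaves); pivot element 8/3.
Divide row 1 by 8/3; eliminate column x1 from the other rows.
After both pivots, the entry at the z-row, column w2 is 1/2.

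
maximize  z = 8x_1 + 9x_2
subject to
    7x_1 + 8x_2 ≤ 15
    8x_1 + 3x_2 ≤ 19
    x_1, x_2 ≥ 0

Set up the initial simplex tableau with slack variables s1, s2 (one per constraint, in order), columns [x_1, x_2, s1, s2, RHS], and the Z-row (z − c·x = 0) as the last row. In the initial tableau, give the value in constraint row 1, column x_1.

Constraint 1 has coefficient 7 on x_1.

7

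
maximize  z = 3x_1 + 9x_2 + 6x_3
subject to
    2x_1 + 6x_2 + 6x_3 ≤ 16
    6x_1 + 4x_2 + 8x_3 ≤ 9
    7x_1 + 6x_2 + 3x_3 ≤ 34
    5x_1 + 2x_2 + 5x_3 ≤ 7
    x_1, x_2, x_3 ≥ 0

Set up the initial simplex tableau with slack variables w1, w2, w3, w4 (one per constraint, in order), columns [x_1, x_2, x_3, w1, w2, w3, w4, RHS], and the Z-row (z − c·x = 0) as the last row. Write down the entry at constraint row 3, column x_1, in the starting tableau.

Constraint 3 has coefficient 7 on x_1.

7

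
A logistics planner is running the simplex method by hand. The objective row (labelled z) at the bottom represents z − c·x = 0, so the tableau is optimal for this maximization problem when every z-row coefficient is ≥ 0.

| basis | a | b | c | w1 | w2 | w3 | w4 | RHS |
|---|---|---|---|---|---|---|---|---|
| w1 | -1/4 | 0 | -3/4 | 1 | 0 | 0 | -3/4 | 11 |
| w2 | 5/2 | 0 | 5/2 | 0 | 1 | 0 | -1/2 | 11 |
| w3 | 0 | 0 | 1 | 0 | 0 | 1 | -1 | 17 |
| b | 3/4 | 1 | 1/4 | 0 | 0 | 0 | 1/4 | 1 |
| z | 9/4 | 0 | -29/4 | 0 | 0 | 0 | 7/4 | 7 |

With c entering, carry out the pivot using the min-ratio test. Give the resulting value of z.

Ratio test on column c — row 1: entry -3/4 ≤ 0; row 2: 11/(5/2) = 22/5; row 3: 17/1 = 17; row 4: 1/(1/4) = 4. Minimum is 4 at row 4 (b leaves); pivot element 1/4.
Pivot on row 4; the z-row RHS becomes 7 − (-29/4)·4 = 36.

36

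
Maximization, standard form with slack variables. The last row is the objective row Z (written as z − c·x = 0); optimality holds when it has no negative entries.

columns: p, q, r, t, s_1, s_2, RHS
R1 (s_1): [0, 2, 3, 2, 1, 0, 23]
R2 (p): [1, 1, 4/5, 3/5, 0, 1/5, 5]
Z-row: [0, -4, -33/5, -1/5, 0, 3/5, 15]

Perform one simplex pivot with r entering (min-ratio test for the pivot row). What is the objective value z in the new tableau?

Ratio test on column r — row 1: 23/3 = 23/3; row 2: 5/(4/5) = 25/4. Minimum is 25/4 at row 2 (p leaves); pivot element 4/5.
Pivot on row 2; the Z-row RHS becomes 15 − (-33/5)·(25/4) = 225/4.

225/4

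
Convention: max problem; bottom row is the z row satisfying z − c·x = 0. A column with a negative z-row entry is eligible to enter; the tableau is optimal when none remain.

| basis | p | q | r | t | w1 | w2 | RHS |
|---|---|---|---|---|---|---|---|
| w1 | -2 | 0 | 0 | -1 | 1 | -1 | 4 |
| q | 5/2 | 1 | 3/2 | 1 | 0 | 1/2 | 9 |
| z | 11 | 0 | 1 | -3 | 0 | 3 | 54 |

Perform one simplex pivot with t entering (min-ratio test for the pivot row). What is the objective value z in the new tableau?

81

Ratio test on column t — row 1: entry -1 ≤ 0; row 2: 9/1 = 9. Minimum is 9 at row 2 (q leaves); pivot element 1.
Pivot on row 2; the z-row RHS becomes 54 − (-3)·9 = 81.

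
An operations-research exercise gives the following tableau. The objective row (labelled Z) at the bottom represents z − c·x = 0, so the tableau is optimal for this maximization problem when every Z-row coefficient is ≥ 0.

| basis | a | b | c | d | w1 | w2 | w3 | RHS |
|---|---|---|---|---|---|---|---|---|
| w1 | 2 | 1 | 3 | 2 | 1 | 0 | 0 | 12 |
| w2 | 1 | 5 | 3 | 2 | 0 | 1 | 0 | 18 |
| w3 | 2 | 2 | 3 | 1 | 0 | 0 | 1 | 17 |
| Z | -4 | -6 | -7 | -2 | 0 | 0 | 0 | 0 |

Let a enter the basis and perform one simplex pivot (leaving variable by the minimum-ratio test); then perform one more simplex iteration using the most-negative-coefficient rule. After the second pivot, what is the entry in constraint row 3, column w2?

-2/9

Ratio test on column a — row 1: 12/2 = 6; row 2: 18/1 = 18; row 3: 17/2 = 17/2. Minimum is 6 at row 1 (w1 leaves); pivot element 2.
Divide row 1 by 2; eliminate column a from the other rows.
Second iteration: most negative Z-row entry is -4 in column b, so b enters.
Ratio test on column b — row 1: 6/(1/2) = 12; row 2: 12/(9/2) = 8/3; row 3: 5/1 = 5. Minimum is 8/3 at row 2 (w2 leaves); pivot element 9/2.
Divide row 2 by 9/2; eliminate column b from the other rows.
After both pivots, the entry at constraint row 3, column w2 is -2/9.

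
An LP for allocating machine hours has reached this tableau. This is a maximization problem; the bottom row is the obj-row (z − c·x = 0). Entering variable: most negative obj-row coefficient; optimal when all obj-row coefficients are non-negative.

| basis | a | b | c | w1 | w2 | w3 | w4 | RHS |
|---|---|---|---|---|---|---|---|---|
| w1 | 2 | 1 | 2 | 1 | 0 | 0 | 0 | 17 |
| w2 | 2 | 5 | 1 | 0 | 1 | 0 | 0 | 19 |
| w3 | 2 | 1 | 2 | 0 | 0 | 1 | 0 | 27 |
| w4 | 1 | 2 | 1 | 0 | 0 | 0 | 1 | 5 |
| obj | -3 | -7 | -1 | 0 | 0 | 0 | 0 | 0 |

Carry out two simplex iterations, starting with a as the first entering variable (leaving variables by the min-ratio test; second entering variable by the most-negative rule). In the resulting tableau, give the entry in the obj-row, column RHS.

35/2

Ratio test on column a — row 1: 17/2 = 17/2; row 2: 19/2 = 19/2; row 3: 27/2 = 27/2; row 4: 5/1 = 5. Minimum is 5 at row 4 (w4 leaves); pivot element 1.
Divide row 4 by 1; eliminate column a from the other rows.
Second iteration: most negative obj-row entry is -1 in column b, so b enters.
Ratio test on column b — row 1: entry -3 ≤ 0; row 2: 9/1 = 9; row 3: entry -3 ≤ 0; row 4: 5/2 = 5/2. Minimum is 5/2 at row 4 (a leaves); pivot element 2.
Divide row 4 by 2; eliminate column b from the other rows.
After both pivots, the entry at the obj-row, column RHS is 35/2.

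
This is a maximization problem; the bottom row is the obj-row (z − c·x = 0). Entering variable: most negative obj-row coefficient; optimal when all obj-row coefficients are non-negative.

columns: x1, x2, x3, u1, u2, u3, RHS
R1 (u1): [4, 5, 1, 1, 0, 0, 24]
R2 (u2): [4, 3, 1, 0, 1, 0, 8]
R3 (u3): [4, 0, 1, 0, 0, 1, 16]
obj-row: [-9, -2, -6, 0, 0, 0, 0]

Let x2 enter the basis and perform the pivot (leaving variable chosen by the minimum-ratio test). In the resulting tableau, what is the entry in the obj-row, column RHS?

Ratio test on column x2 — row 1: 24/5 = 24/5; row 2: 8/3 = 8/3; row 3: entry 0 ≤ 0. Minimum is 8/3 at row 2 (u2 leaves); pivot element 3.
Divide row 2 by 3; eliminate column x2 from the other rows.
obj-row update in column RHS: 0 − (-2)·(8/3) = 16/3.

16/3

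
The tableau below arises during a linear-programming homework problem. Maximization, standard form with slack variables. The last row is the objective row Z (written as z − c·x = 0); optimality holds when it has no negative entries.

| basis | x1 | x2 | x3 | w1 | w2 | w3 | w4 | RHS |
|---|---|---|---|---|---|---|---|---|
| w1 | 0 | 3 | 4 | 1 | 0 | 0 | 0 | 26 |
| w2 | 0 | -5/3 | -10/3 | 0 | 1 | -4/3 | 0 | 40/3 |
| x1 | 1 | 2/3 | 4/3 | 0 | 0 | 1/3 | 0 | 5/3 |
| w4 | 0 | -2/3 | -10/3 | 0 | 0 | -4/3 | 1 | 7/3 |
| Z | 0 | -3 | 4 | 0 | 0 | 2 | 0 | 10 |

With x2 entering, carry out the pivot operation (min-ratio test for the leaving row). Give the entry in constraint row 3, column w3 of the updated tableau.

1/2

Ratio test on column x2 — row 1: 26/3 = 26/3; row 2: entry -5/3 ≤ 0; row 3: (5/3)/(2/3) = 5/2; row 4: entry -2/3 ≤ 0. Minimum is 5/2 at row 3 (x1 leaves); pivot element 2/3.
Divide row 3 by 2/3; eliminate column x2 from the other rows.
In the new row 3, the w3 entry is the old entry divided by the pivot: (1/3)/(2/3) = 1/2.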